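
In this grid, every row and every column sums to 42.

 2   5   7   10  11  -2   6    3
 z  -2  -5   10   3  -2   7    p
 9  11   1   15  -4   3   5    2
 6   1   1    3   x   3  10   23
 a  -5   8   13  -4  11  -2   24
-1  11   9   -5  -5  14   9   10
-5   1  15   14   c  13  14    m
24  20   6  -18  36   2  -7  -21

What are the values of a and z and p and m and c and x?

Row 5: -5 + 8 + 13 − 4 + 11 − 2 + 24 = 45, so its missing entry is 42 − 45 = -3.
Row 4: 6 + 1 + 1 + 3 + 3 + 10 + 23 = 47, so its missing entry is 42 − 47 = -5.
Column 5: 11 + 3 − 4 − 5 − 4 − 5 + 36 = 32, so its missing entry is 42 − 32 = 10.
Row 7: -5 + 1 + 15 + 14 + 10 + 13 + 14 = 62, so its missing entry is 42 − 62 = -20.
Column 8: 3 + 2 + 23 + 24 + 10 − 20 − 21 = 21, so its missing entry is 42 − 21 = 21.
Row 2: -2 − 5 + 10 + 3 − 2 + 7 + 21 = 32, so its missing entry is 42 − 32 = 10.

a = -3, z = 10, p = 21, m = -20, c = 10, x = -5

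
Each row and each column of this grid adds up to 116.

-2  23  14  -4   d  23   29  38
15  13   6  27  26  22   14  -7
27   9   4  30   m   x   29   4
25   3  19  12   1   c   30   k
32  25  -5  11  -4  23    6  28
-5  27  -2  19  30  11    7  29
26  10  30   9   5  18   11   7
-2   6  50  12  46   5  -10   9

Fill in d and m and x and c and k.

d = -5, m = 17, x = -4, c = 18, k = 8

Row 1 has -2 + 23 + 14 − 4 + 23 + 29 + 38 = 121; the blank must be 116 − 121 = -5.
Column 5 has -5 + 26 + 1 − 4 + 30 + 5 + 46 = 99; the blank must be 116 − 99 = 17.
Column 8 has 38 − 7 + 4 + 28 + 29 + 7 + 9 = 108; the blank must be 116 − 108 = 8.
Row 3 has 27 + 9 + 4 + 30 + 17 + 29 + 4 = 120; the blank must be 116 − 120 = -4.
Row 4 has 25 + 3 + 19 + 12 + 1 + 30 + 8 = 98; the blank must be 116 − 98 = 18.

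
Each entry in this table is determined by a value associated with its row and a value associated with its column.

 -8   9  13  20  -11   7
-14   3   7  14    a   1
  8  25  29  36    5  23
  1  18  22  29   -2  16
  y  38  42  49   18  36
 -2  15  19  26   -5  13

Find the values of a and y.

The difference between any two rows is the same in every column — this is an addition table with the headers hidden.
Row 2 minus row 1 is 1 − 7 = -6, so its entry in column 5 is -11 + (-6) = -17.
Row 5 minus row 1 is 36 − 7 = 29, so its entry in column 1 is -8 + 29 = 21.

a = -17, y = 21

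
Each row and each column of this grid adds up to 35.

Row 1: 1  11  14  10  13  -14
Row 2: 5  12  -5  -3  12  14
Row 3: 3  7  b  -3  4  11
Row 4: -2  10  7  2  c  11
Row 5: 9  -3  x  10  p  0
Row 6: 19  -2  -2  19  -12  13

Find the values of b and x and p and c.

Row 4 has -2 + 10 + 7 + 2 + 11 = 28; the blank must be 35 − 28 = 7.
Column 5 has 13 + 12 + 4 + 7 − 12 = 24; the blank must be 35 − 24 = 11.
Row 5 has 9 − 3 + 10 + 11 + 0 = 27; the blank must be 35 − 27 = 8.
Row 3 has 3 + 7 − 3 + 4 + 11 = 22; the blank must be 35 − 22 = 13.

b = 13, x = 8, p = 11, c = 7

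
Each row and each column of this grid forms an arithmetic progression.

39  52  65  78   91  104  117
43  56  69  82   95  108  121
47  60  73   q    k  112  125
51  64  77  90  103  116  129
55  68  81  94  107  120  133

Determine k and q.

Along each row the entries change by 13 per step; down each column they change by 4.
Row 3: from 47 at column 1, stepping by 13 to column 5 gives 99.
Row 3: from 47 at column 1, stepping by 13 to column 4 gives 86.

k = 99, q = 86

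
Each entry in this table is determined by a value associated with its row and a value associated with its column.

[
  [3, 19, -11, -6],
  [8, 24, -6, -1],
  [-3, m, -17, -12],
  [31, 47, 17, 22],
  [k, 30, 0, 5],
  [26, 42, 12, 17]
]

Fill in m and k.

m = 13, k = 14

The difference between any two rows is the same in every column — this is an addition table with the headers hidden.
Row 3 minus row 1 is -17 − (-11) = -6, so its entry in column 2 is 19 + (-6) = 13.
Row 5 minus row 1 is 0 − (-11) = 11, so its entry in column 1 is 3 + 11 = 14.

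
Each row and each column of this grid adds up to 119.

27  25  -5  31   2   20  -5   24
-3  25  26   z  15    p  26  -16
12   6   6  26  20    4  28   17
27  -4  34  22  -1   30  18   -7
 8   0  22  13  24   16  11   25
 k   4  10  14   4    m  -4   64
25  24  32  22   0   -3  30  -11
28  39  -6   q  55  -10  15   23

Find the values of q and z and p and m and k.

Row 8 has 28 + 39 − 6 + 55 − 10 + 15 + 23 = 144; the blank must be 119 − 144 = -25.
Column 1 has 27 − 3 + 12 + 27 + 8 + 25 + 28 = 124; the blank must be 119 − 124 = -5.
Row 6 has -5 + 4 + 10 + 14 + 4 − 4 + 64 = 87; the blank must be 119 − 87 = 32.
Column 6 has 20 + 4 + 30 + 16 + 32 − 3 − 10 = 89; the blank must be 119 − 89 = 30.
Row 2 has -3 + 25 + 26 + 15 + 30 + 26 − 16 = 103; the blank must be 119 − 103 = 16.

q = -25, z = 16, p = 30, m = 32, k = -5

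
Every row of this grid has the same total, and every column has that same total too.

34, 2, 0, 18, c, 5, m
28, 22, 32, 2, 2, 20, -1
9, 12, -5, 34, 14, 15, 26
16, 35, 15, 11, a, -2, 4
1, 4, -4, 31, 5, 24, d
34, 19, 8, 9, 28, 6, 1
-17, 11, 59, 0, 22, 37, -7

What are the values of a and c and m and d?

Rows 2 and 3 both sum to 105, so that's the common total.
Row 5 has 1 + 4 − 4 + 31 + 5 + 24 = 61; the blank must be 105 − 61 = 44.
Row 4 has 16 + 35 + 15 + 11 − 2 + 4 = 79; the blank must be 105 − 79 = 26.
Column 5 has 2 + 14 + 26 + 5 + 28 + 22 = 97; the blank must be 105 − 97 = 8.
Row 1 has 34 + 2 + 0 + 18 + 8 + 5 = 67; the blank must be 105 − 67 = 38.

a = 26, c = 8, m = 38, d = 44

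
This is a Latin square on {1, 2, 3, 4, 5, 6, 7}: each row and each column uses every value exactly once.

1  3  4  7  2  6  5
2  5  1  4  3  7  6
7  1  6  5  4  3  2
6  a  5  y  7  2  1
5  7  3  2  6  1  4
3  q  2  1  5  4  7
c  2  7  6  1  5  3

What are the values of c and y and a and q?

For row 4, column 4: column 4 already has {1, 2, 4, 5, 6, 7}; that leaves 3.
For row 4, column 2: row 4 already has {1, 2, 3, 5, 6, 7}; that leaves 4.
For row 6, column 2: row 6 already has {1, 2, 3, 4, 5, 7}; that leaves 6.
For row 7, column 1: row 7 already has {1, 2, 3, 5, 6, 7}; that leaves 4.

c = 4, y = 3, a = 4, q = 6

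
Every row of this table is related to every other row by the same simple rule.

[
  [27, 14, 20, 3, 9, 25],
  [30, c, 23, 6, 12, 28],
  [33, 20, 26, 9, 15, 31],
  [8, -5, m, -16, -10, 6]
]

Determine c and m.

c = 17, m = 1

The difference between any two rows is the same in every column — this is an addition table with the headers hidden.
Row 2 minus row 1 is 12 − 9 = 3, so its entry in column 2 is 14 + 3 = 17.
Row 4 minus row 1 is -10 − 9 = -19, so its entry in column 3 is 20 + (-19) = 1.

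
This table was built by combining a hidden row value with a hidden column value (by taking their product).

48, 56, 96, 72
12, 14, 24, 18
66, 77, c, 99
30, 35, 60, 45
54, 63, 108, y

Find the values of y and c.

y = 81, c = 132

Each row is a constant multiple of every other row — this is a multiplication table with the headers hidden.
Row 5 is 54/48 = 9/8 times row 1, so its entry in column 4 is 72 × 9/8 = 81.
Row 3 is 66/48 = 11/8 times row 1, so its entry in column 3 is 96 × 11/8 = 132.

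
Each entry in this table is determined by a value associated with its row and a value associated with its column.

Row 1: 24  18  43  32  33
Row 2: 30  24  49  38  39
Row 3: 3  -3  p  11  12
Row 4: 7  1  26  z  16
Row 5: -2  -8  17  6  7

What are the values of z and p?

The difference between any two rows is the same in every column — this is an addition table with the headers hidden.
Row 4 minus row 1 is 7 − 24 = -17, so its entry in column 4 is 32 + (-17) = 15.
Row 3 minus row 1 is 3 − 24 = -21, so its entry in column 3 is 43 + (-21) = 22.

z = 15, p = 22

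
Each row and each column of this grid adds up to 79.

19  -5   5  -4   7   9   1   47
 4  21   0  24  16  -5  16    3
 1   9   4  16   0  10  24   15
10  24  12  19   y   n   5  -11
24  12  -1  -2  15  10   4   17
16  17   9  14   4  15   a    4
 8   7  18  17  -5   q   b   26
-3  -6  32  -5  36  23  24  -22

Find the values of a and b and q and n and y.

Column 5 has 7 + 16 + 0 + 15 + 4 − 5 + 36 = 73; the blank must be 79 − 73 = 6.
Row 6 has 16 + 17 + 9 + 14 + 4 + 15 + 4 = 79; the blank must be 79 − 79 = 0.
Column 7 has 1 + 16 + 24 + 5 + 4 + 0 + 24 = 74; the blank must be 79 − 74 = 5.
Row 7 has 8 + 7 + 18 + 17 − 5 + 5 + 26 = 76; the blank must be 79 − 76 = 3.
Row 4 has 10 + 24 + 12 + 19 + 6 + 5 − 11 = 65; the blank must be 79 − 65 = 14.

a = 0, b = 5, q = 3, n = 14, y = 6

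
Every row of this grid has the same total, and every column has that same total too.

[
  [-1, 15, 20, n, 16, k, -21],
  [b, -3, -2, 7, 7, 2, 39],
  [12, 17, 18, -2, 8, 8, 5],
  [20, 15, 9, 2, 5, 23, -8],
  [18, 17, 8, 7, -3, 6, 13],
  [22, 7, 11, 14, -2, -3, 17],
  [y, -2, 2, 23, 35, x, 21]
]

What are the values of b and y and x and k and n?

b = 16, y = -21, x = 8, k = 22, n = 15

Rows 3 and 4 both sum to 66, so that's the common total.
The known cells in column 4 total 51, leaving 66 − 51 = 15 for the blank.
The known cells in row 1 total 44, leaving 66 − 44 = 22 for the blank.
The known cells in column 6 total 58, leaving 66 − 58 = 8 for the blank.
The known cells in row 7 total 87, leaving 66 − 87 = -21 for the blank.
The known cells in row 2 total 50, leaving 66 − 50 = 16 for the blank.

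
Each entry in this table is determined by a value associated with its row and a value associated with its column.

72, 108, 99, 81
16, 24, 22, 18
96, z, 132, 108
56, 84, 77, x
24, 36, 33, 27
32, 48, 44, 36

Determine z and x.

Each row is a constant multiple of every other row — this is a multiplication table with the headers hidden.
Row 3 is 132/99 = 4/3 times row 1, so its entry in column 2 is 108 × 4/3 = 144.
Row 4 is 77/99 = 7/9 times row 1, so its entry in column 4 is 81 × 7/9 = 63.

z = 144, x = 63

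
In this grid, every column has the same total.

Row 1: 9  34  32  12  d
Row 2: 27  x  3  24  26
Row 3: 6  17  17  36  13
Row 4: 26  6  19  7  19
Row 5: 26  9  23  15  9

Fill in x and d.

Columns 1 and 4 both add up to 94, so every column sums to 94.
Column 2: 34 + 17 + 6 + 9 = 66, so the missing entry is 94 − 66 = 28.
Column 5: 26 + 13 + 19 + 9 = 67, so the missing entry is 94 − 67 = 27.

x = 28, d = 27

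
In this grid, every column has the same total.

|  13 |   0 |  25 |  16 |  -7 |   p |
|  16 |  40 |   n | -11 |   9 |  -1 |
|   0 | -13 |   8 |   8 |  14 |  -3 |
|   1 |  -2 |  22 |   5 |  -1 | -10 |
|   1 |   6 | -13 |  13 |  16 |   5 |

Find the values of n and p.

n = -11, p = 40

Column 1 sums to 31 and so does column 4; that's the common total.
In column 3 the known cells total 42, leaving 31 − 42 = -11.
In column 6 the known cells total -9, leaving 31 − (-9) = 40.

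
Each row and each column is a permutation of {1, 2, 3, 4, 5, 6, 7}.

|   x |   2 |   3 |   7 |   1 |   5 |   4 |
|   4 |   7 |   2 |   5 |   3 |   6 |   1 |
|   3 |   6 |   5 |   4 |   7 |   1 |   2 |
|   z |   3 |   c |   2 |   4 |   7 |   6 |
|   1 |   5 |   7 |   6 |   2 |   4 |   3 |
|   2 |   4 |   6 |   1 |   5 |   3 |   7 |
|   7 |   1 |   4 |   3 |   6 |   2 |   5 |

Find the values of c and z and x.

Cell (4,3): column 3 already has {2, 3, 4, 5, 6, 7} → 1.
Cell (4,1): row 4 already has {1, 2, 3, 4, 6, 7} → 5.
At (row 1, col 1): row 1 already has {1, 2, 3, 4, 5, 7}, so the value is 6.

c = 1, z = 5, x = 6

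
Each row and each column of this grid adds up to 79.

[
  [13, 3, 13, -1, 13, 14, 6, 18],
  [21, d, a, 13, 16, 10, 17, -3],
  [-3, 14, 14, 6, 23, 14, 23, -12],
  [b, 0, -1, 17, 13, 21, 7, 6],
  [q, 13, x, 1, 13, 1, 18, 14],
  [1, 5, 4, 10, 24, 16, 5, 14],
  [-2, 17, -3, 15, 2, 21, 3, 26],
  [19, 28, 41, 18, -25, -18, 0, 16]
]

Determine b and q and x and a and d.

b = 16, q = 14, x = 5, a = 6, d = -1

Column 2: 3 + 14 + 0 + 13 + 5 + 17 + 28 = 80, so its missing entry is 79 − 80 = -1.
Row 2: 21 − 1 + 13 + 16 + 10 + 17 − 3 = 73, so its missing entry is 79 − 73 = 6.
Column 3: 13 + 6 + 14 − 1 + 4 − 3 + 41 = 74, so its missing entry is 79 − 74 = 5.
Row 5: 13 + 5 + 1 + 13 + 1 + 18 + 14 = 65, so its missing entry is 79 − 65 = 14.
Row 4: 0 − 1 + 17 + 13 + 21 + 7 + 6 = 63, so its missing entry is 79 − 63 = 16.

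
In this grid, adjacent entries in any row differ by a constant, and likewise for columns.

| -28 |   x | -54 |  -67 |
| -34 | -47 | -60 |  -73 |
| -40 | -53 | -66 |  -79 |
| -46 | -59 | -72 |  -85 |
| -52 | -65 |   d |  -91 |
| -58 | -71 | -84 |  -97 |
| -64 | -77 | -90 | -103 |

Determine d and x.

Along each row the entries change by -13 per step; down each column they change by -6.
Row 5: from -52 at column 1, stepping by -13 to column 3 gives -78.
Row 1: from -28 at column 1, stepping by -13 to column 2 gives -41.

d = -78, x = -41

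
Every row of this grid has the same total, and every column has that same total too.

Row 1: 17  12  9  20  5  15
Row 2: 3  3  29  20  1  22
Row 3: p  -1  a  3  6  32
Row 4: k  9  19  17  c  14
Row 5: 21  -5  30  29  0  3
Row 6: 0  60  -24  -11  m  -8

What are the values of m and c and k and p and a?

m = 61, c = 5, k = 14, p = 23, a = 15

Rows 1 and 2 both sum to 78, so that's the common total.
The known cells in row 6 total 17, leaving 78 − 17 = 61 for the blank.
The known cells in column 5 total 73, leaving 78 − 73 = 5 for the blank.
The known cells in row 4 total 64, leaving 78 − 64 = 14 for the blank.
The known cells in column 1 total 55, leaving 78 − 55 = 23 for the blank.
The known cells in row 3 total 63, leaving 78 − 63 = 15 for the blank.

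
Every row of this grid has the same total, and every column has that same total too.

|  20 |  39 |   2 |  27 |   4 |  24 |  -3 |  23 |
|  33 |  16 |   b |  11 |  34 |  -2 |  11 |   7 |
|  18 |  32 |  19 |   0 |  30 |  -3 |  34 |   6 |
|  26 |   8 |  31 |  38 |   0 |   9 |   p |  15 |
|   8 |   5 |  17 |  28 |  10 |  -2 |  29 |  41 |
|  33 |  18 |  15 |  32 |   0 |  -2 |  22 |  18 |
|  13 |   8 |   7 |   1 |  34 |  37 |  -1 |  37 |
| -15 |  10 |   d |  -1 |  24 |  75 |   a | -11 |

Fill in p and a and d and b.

p = 9, a = 35, d = 19, b = 26

Rows 1 and 3 both sum to 136, so that's the common total.
The known cells in row 2 total 110, leaving 136 − 110 = 26 for the blank.
The known cells in column 3 total 117, leaving 136 − 117 = 19 for the blank.
The known cells in row 8 total 101, leaving 136 − 101 = 35 for the blank.
The known cells in row 4 total 127, leaving 136 − 127 = 9 for the blank.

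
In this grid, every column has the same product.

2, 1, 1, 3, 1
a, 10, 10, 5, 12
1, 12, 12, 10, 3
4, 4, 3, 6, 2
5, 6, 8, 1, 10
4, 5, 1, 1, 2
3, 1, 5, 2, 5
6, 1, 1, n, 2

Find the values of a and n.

a = 5, n = 8

Columns 2 and 5 each multiply to 14400, so every column has product 14400.
Column 1: 2×1×4×5×4×3×6 = 2880, so the missing entry is 14400 ÷ 2880 = 5.
Column 4: 3×5×10×6×1×1×2 = 1800, so the missing entry is 14400 ÷ 1800 = 8.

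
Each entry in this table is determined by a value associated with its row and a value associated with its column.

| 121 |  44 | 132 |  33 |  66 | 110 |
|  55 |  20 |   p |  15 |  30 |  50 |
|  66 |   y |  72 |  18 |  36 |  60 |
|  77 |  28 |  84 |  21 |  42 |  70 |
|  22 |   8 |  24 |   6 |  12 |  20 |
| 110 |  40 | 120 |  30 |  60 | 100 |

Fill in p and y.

p = 60, y = 24

Each row is a constant multiple of every other row — this is a multiplication table with the headers hidden.
Row 2 is 50/110 = 5/11 times row 1, so its entry in column 3 is 132 × 5/11 = 60.
Row 3 is 60/110 = 6/11 times row 1, so its entry in column 2 is 44 × 6/11 = 24.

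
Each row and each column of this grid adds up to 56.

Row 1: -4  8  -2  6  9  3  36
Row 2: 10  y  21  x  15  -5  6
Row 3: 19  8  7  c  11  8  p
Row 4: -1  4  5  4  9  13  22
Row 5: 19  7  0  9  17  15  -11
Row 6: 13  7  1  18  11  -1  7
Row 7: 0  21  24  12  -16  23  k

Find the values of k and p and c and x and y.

Column 2 has 8 + 8 + 4 + 7 + 7 + 21 = 55; the blank must be 56 − 55 = 1.
Row 7 has 0 + 21 + 24 + 12 − 16 + 23 = 64; the blank must be 56 − 64 = -8.
Column 7 has 36 + 6 + 22 − 11 + 7 − 8 = 52; the blank must be 56 − 52 = 4.
Row 3 has 19 + 8 + 7 + 11 + 8 + 4 = 57; the blank must be 56 − 57 = -1.
Row 2 has 10 + 1 + 21 + 15 − 5 + 6 = 48; the blank must be 56 − 48 = 8.

k = -8, p = 4, c = -1, x = 8, y = 1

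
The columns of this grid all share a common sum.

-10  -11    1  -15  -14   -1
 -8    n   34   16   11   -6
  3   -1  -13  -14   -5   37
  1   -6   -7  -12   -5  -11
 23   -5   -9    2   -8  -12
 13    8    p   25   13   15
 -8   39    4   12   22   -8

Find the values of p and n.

Column 4 sums to 14 and so does column 6; that's the common total.
In column 3 the known cells total 10, leaving 14 − 10 = 4.
In column 2 the known cells total 24, leaving 14 − 24 = -10.

p = 4, n = -10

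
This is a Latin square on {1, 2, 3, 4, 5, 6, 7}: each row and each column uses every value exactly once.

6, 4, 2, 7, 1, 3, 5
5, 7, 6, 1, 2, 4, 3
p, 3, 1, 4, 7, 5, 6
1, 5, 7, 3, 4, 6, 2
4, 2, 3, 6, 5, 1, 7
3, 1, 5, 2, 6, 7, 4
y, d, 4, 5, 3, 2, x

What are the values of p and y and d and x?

Cell (7,7): column 7 already has {2, 3, 4, 5, 6, 7} → 1.
At (row 7, col 2): column 2 already has {1, 2, 3, 4, 5, 7}, so the value is 6.
At (row 3, col 1): row 3 already has {1, 3, 4, 5, 6, 7}, so the value is 2.
For row 7, column 1: row 7 already has {1, 2, 3, 4, 5, 6}; that leaves 7.

p = 2, y = 7, d = 6, x = 1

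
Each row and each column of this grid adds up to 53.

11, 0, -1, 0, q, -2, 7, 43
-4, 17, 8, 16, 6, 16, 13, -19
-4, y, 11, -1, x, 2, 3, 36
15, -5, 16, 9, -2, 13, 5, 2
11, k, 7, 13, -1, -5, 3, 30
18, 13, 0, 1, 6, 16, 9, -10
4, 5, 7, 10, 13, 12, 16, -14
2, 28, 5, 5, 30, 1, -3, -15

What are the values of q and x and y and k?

Row 1 has 11 + 0 − 1 + 0 − 2 + 7 + 43 = 58; the blank must be 53 − 58 = -5.
Column 5 has -5 + 6 − 2 − 1 + 6 + 13 + 30 = 47; the blank must be 53 − 47 = 6.
Row 3 has -4 + 11 − 1 + 6 + 2 + 3 + 36 = 53; the blank must be 53 − 53 = 0.
Row 5 has 11 + 7 + 13 − 1 − 5 + 3 + 30 = 58; the blank must be 53 − 58 = -5.

q = -5, x = 6, y = 0, k = -5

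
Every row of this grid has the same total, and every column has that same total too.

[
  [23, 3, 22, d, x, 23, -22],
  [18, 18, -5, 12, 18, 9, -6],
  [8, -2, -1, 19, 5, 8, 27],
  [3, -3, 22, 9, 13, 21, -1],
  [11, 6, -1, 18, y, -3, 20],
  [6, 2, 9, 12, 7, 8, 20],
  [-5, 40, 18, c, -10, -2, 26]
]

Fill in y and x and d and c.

Rows 2 and 3 both sum to 64, so that's the common total.
The known cells in row 5 total 51, leaving 64 − 51 = 13 for the blank.
The known cells in column 5 total 46, leaving 64 − 46 = 18 for the blank.
The known cells in row 1 total 67, leaving 64 − 67 = -3 for the blank.
The known cells in row 7 total 67, leaving 64 − 67 = -3 for the blank.

y = 13, x = 18, d = -3, c = -3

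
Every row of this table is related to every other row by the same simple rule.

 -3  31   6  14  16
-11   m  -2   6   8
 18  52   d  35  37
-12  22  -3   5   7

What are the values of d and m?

d = 27, m = 23

The difference between any two rows is the same in every column — this is an addition table with the headers hidden.
Row 3 minus row 1 is 37 − 16 = 21, so its entry in column 3 is 6 + 21 = 27.
Row 2 minus row 1 is 8 − 16 = -8, so its entry in column 2 is 31 + (-8) = 23.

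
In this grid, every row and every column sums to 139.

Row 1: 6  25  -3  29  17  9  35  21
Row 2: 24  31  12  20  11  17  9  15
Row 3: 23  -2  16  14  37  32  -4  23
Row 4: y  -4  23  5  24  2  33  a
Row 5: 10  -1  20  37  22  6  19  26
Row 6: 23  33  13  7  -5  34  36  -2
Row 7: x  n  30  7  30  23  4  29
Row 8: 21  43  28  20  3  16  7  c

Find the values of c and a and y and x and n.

Row 8 has 21 + 43 + 28 + 20 + 3 + 16 + 7 = 138; the blank must be 139 − 138 = 1.
Column 8 has 21 + 15 + 23 + 26 − 2 + 29 + 1 = 113; the blank must be 139 − 113 = 26.
Column 2 has 25 + 31 − 2 − 4 − 1 + 33 + 43 = 125; the blank must be 139 − 125 = 14.
Row 4 has -4 + 23 + 5 + 24 + 2 + 33 + 26 = 109; the blank must be 139 − 109 = 30.
Row 7 has 14 + 30 + 7 + 30 + 23 + 4 + 29 = 137; the blank must be 139 − 137 = 2.

c = 1, a = 26, y = 30, x = 2, n = 14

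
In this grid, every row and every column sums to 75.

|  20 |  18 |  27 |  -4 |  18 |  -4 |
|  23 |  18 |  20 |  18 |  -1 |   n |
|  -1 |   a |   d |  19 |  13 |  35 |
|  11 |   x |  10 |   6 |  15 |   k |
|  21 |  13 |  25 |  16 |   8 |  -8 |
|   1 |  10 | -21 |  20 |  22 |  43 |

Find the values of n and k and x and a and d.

Row 2 has 23 + 18 + 20 + 18 − 1 = 78; the blank must be 75 − 78 = -3.
Column 3 has 27 + 20 + 10 + 25 − 21 = 61; the blank must be 75 − 61 = 14.
Row 3 has -1 + 14 + 19 + 13 + 35 = 80; the blank must be 75 − 80 = -5.
Column 2 has 18 + 18 − 5 + 13 + 10 = 54; the blank must be 75 − 54 = 21.
Row 4 has 11 + 21 + 10 + 6 + 15 = 63; the blank must be 75 − 63 = 12.

n = -3, k = 12, x = 21, a = -5, d = 14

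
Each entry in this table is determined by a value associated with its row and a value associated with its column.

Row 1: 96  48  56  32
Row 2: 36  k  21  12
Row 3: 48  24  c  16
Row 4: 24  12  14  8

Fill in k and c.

k = 18, c = 28

Each row is a constant multiple of every other row — this is a multiplication table with the headers hidden.
Row 2 is 12/32 = 3/8 times row 1, so its entry in column 2 is 48 × 3/8 = 18.
Row 3 is 16/32 = 1/2 times row 1, so its entry in column 3 is 56 × 1/2 = 28.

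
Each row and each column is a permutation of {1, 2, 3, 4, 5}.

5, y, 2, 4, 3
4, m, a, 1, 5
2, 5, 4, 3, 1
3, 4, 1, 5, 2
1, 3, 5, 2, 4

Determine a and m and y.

a = 3, m = 2, y = 1

For row 1, column 2: row 1 already has {2, 3, 4, 5}; that leaves 1.
For row 2, column 2: column 2 already has {1, 3, 4, 5}; that leaves 2.
At (row 2, col 3): row 2 already has {1, 2, 4, 5}, so the value is 3.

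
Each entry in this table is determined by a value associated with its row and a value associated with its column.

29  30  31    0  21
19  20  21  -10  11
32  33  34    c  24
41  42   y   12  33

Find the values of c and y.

The difference between any two rows is the same in every column — this is an addition table with the headers hidden.
Row 3 minus row 1 is 33 − 30 = 3, so its entry in column 4 is 0 + 3 = 3.
Row 4 minus row 1 is 42 − 30 = 12, so its entry in column 3 is 31 + 12 = 43.

c = 3, y = 43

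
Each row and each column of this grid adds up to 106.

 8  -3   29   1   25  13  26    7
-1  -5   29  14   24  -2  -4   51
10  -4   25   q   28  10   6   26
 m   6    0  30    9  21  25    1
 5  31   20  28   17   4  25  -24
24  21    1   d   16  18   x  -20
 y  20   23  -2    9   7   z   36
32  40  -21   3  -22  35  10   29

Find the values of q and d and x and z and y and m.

q = 5, d = 27, x = 19, z = -1, y = 14, m = 14

The known cells in row 4 total 92, leaving 106 − 92 = 14 for the blank.
The known cells in row 3 total 101, leaving 106 − 101 = 5 for the blank.
The known cells in column 1 total 92, leaving 106 − 92 = 14 for the blank.
The known cells in row 7 total 107, leaving 106 − 107 = -1 for the blank.
The known cells in column 7 total 87, leaving 106 − 87 = 19 for the blank.
The known cells in row 6 total 79, leaving 106 − 79 = 27 for the blank.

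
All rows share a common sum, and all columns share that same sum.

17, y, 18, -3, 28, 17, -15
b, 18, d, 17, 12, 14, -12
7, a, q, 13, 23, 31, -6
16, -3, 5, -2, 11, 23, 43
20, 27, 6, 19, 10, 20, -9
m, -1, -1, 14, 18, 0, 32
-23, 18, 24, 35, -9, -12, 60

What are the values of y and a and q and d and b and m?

y = 31, a = 3, q = 22, d = 19, b = 25, m = 31

Rows 4 and 5 both sum to 93, so that's the common total.
The known cells in row 1 total 62, leaving 93 − 62 = 31 for the blank.
The known cells in column 2 total 90, leaving 93 − 90 = 3 for the blank.
The known cells in row 6 total 62, leaving 93 − 62 = 31 for the blank.
The known cells in row 3 total 71, leaving 93 − 71 = 22 for the blank.
The known cells in column 3 total 74, leaving 93 − 74 = 19 for the blank.
The known cells in row 2 total 68, leaving 93 − 68 = 25 for the blank.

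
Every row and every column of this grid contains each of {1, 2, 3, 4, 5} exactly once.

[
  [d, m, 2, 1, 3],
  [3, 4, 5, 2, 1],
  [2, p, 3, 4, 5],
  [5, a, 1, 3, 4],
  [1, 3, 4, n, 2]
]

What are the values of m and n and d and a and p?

m = 5, n = 5, d = 4, a = 2, p = 1

Cell (3,2): row 3 already has {2, 3, 4, 5} → 1.
At (row 1, col 1): column 1 already has {1, 2, 3, 5}, so the value is 4.
At (row 1, col 2): row 1 already has {1, 2, 3, 4}, so the value is 5.
Cell (4,2): row 4 already has {1, 3, 4, 5} → 2.
Cell (5,4): row 5 already has {1, 2, 3, 4} → 5.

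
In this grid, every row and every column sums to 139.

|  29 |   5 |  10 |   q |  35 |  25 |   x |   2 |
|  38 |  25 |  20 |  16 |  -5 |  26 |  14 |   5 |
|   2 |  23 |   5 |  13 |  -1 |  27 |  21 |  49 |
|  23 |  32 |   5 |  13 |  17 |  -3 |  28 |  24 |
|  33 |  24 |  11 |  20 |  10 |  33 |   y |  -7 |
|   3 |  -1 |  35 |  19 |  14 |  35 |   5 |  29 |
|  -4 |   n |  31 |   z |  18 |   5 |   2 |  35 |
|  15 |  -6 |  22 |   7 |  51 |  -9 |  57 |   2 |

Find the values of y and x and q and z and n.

The known cells in column 2 total 102, leaving 139 − 102 = 37 for the blank.
The known cells in row 5 total 124, leaving 139 − 124 = 15 for the blank.
The known cells in column 7 total 142, leaving 139 − 142 = -3 for the blank.
The known cells in row 1 total 103, leaving 139 − 103 = 36 for the blank.
The known cells in row 7 total 124, leaving 139 − 124 = 15 for the blank.

y = 15, x = -3, q = 36, z = 15, n = 37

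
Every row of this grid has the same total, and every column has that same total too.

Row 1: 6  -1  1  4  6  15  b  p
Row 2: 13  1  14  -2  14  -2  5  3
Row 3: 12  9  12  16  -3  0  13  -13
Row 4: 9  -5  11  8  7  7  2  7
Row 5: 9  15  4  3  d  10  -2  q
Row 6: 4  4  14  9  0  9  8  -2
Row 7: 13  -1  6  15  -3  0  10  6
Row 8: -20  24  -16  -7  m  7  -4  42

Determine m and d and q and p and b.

m = 20, d = 5, q = 2, p = 1, b = 14

Rows 2 and 3 both sum to 46, so that's the common total.
The known cells in row 8 total 26, leaving 46 − 26 = 20 for the blank.
The known cells in column 5 total 41, leaving 46 − 41 = 5 for the blank.
The known cells in column 7 total 32, leaving 46 − 32 = 14 for the blank.
The known cells in row 1 total 45, leaving 46 − 45 = 1 for the blank.
The known cells in row 5 total 44, leaving 46 − 44 = 2 for the blank.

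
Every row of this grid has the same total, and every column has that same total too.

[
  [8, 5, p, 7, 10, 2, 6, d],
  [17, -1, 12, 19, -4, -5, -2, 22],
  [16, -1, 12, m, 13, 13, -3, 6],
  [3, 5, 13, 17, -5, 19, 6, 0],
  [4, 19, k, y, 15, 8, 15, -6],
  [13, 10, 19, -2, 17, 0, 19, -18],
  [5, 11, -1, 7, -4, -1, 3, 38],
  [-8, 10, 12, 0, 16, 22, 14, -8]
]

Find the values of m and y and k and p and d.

Rows 2 and 4 both sum to 58, so that's the common total.
The known cells in column 8 total 34, leaving 58 − 34 = 24 for the blank.
The known cells in row 3 total 56, leaving 58 − 56 = 2 for the blank.
The known cells in column 4 total 50, leaving 58 − 50 = 8 for the blank.
The known cells in row 5 total 63, leaving 58 − 63 = -5 for the blank.
The known cells in row 1 total 62, leaving 58 − 62 = -4 for the blank.

m = 2, y = 8, k = -5, p = -4, d = 24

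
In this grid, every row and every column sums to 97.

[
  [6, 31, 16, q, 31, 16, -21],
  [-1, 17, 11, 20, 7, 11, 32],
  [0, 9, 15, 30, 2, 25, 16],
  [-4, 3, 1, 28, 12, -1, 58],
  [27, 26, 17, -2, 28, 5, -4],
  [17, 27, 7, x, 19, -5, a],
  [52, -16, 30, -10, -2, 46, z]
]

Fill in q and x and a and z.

q = 18, x = 13, a = 19, z = -3

Row 1: 6 + 31 + 16 + 31 + 16 − 21 = 79, so its missing entry is 97 − 79 = 18.
Column 4: 18 + 20 + 30 + 28 − 2 − 10 = 84, so its missing entry is 97 − 84 = 13.
Row 7: 52 − 16 + 30 − 10 − 2 + 46 = 100, so its missing entry is 97 − 100 = -3.
Row 6: 17 + 27 + 7 + 13 + 19 − 5 = 78, so its missing entry is 97 − 78 = 19.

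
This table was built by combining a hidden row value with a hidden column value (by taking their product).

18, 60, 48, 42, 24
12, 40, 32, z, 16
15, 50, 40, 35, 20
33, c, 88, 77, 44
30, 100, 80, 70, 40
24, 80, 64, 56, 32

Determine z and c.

Each row is a constant multiple of every other row — this is a multiplication table with the headers hidden.
Row 2 is 16/24 = 2/3 times row 1, so its entry in column 4 is 42 × 2/3 = 28.
Row 4 is 44/24 = 11/6 times row 1, so its entry in column 2 is 60 × 11/6 = 110.

z = 28, c = 110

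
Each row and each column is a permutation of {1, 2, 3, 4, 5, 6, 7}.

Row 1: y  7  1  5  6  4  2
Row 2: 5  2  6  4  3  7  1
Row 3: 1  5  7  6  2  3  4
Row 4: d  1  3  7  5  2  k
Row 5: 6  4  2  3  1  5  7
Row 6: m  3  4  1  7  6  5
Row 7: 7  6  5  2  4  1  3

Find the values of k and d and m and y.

k = 6, d = 4, m = 2, y = 3

Cell (1,1): row 1 already has {1, 2, 4, 5, 6, 7} → 3.
At (row 6, col 1): row 6 already has {1, 3, 4, 5, 6, 7}, so the value is 2.
Cell (4,7): column 7 already has {1, 2, 3, 4, 5, 7} → 6.
Cell (4,1): row 4 already has {1, 2, 3, 5, 6, 7} → 4.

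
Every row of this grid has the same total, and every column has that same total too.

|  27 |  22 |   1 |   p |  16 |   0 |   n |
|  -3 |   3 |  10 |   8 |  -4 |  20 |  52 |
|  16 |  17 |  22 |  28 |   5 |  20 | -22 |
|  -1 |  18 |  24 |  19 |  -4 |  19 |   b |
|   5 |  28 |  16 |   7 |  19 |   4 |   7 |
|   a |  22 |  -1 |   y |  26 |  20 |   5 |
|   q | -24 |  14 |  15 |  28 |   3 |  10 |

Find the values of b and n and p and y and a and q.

b = 11, n = 23, p = -3, y = 12, a = 2, q = 40

Rows 2 and 3 both sum to 86, so that's the common total.
The known cells in row 7 total 46, leaving 86 − 46 = 40 for the blank.
The known cells in column 1 total 84, leaving 86 − 84 = 2 for the blank.
The known cells in row 4 total 75, leaving 86 − 75 = 11 for the blank.
The known cells in column 7 total 63, leaving 86 − 63 = 23 for the blank.
The known cells in row 1 total 89, leaving 86 − 89 = -3 for the blank.
The known cells in row 6 total 74, leaving 86 − 74 = 12 for the blank.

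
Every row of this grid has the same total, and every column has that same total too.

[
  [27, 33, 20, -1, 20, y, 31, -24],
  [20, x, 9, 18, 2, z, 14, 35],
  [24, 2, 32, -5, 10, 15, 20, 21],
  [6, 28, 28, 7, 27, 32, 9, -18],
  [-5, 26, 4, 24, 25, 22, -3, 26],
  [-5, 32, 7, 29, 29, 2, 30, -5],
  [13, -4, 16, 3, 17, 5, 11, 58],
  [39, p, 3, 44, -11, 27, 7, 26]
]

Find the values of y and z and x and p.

Rows 3 and 4 both sum to 119, so that's the common total.
The known cells in row 8 total 135, leaving 119 − 135 = -16 for the blank.
The known cells in column 2 total 101, leaving 119 − 101 = 18 for the blank.
The known cells in row 1 total 106, leaving 119 − 106 = 13 for the blank.
The known cells in row 2 total 116, leaving 119 − 116 = 3 for the blank.

y = 13, z = 3, x = 18, p = -16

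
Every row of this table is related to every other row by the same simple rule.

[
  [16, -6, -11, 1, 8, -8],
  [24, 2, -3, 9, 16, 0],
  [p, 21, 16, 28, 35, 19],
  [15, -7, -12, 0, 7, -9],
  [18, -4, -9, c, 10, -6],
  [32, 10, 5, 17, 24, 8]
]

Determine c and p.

The difference between any two rows is the same in every column — this is an addition table with the headers hidden.
Row 5 minus row 1 is -4 − (-6) = 2, so its entry in column 4 is 1 + 2 = 3.
Row 3 minus row 1 is 21 − (-6) = 27, so its entry in column 1 is 16 + 27 = 43.

c = 3, p = 43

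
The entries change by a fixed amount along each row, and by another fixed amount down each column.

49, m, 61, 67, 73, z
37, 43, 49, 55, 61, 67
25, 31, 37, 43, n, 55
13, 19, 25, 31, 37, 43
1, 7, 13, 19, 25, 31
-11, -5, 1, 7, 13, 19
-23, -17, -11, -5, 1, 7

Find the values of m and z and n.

Along each row the entries change by 6 per step; down each column they change by -12.
Row 1: from 49 at column 1, stepping by 6 to column 2 gives 55.
Row 1: from 49 at column 1, stepping by 6 to column 6 gives 79.
Row 3: from 25 at column 1, stepping by 6 to column 5 gives 49.

m = 55, z = 79, n = 49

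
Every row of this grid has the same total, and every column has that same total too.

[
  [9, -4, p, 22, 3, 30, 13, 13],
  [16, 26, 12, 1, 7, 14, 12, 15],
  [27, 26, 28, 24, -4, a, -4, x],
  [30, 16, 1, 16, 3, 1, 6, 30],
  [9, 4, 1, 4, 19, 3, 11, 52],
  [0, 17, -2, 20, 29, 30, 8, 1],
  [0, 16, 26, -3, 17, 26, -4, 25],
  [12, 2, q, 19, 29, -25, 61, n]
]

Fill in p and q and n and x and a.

p = 17, q = 20, n = -15, x = -18, a = 24

Rows 2 and 4 both sum to 103, so that's the common total.
Row 1: 9 − 4 + 22 + 3 + 30 + 13 + 13 = 86, so its missing entry is 103 − 86 = 17.
Column 3: 17 + 12 + 28 + 1 + 1 − 2 + 26 = 83, so its missing entry is 103 − 83 = 20.
Row 8: 12 + 2 + 20 + 19 + 29 − 25 + 61 = 118, so its missing entry is 103 − 118 = -15.
Column 8: 13 + 15 + 30 + 52 + 1 + 25 − 15 = 121, so its missing entry is 103 − 121 = -18.
Row 3: 27 + 26 + 28 + 24 − 4 − 4 − 18 = 79, so its missing entry is 103 − 79 = 24.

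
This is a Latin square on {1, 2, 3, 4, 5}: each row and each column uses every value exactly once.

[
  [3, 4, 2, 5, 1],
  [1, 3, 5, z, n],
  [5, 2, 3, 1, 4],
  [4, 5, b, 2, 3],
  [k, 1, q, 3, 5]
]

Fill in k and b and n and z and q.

k = 2, b = 1, n = 2, z = 4, q = 4

At (row 5, col 1): column 1 already has {1, 3, 4, 5}, so the value is 2.
Cell (2,5): column 5 already has {1, 3, 4, 5} → 2.
At (row 5, col 3): row 5 already has {1, 2, 3, 5}, so the value is 4.
For row 4, column 3: row 4 already has {2, 3, 4, 5}; that leaves 1.
At (row 2, col 4): row 2 already has {1, 2, 3, 5}, so the value is 4.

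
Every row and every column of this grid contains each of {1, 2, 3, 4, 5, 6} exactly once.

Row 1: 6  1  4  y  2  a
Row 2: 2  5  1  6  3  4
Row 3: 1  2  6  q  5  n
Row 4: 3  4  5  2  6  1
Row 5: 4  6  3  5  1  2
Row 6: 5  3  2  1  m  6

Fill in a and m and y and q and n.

At (row 6, col 5): row 6 already has {1, 2, 3, 5, 6}, so the value is 4.
Cell (1,4): row 1 is missing {3, 5} and column 4 is missing {3, 4} → 3.
For row 3, column 4: column 4 already has {1, 2, 3, 5, 6}; that leaves 4.
Cell (1,6): row 1 already has {1, 2, 3, 4, 6} → 5.
For row 3, column 6: row 3 already has {1, 2, 4, 5, 6}; that leaves 3.

a = 5, m = 4, y = 3, q = 4, n = 3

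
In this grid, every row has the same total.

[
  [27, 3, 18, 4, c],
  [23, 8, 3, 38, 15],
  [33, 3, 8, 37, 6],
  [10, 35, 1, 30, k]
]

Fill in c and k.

c = 35, k = 11

Rows 2 and 3 both add up to 87, so every row sums to 87.
Row 1: 27 + 3 + 18 + 4 = 52, so the missing entry is 87 − 52 = 35.
Row 4: 10 + 35 + 1 + 30 = 76, so the missing entry is 87 − 76 = 11.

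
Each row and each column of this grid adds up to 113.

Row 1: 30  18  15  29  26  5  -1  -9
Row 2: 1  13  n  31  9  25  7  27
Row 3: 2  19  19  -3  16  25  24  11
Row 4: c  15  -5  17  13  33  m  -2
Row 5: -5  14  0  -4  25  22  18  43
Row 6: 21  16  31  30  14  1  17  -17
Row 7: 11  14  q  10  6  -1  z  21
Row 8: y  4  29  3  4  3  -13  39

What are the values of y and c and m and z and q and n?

y = 44, c = 9, m = 33, z = 28, q = 24, n = 0

Row 2 has 1 + 13 + 31 + 9 + 25 + 7 + 27 = 113; the blank must be 113 − 113 = 0.
Column 3 has 15 + 0 + 19 − 5 + 0 + 31 + 29 = 89; the blank must be 113 − 89 = 24.
Row 8 has 4 + 29 + 3 + 4 + 3 − 13 + 39 = 69; the blank must be 113 − 69 = 44.
Column 1 has 30 + 1 + 2 − 5 + 21 + 11 + 44 = 104; the blank must be 113 − 104 = 9.
Row 4 has 9 + 15 − 5 + 17 + 13 + 33 − 2 = 80; the blank must be 113 − 80 = 33.
Row 7 has 11 + 14 + 24 + 10 + 6 − 1 + 21 = 85; the blank must be 113 − 85 = 28.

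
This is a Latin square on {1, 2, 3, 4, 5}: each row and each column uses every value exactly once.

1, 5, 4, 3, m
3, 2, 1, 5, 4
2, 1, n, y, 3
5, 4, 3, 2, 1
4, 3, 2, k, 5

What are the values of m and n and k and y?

At (row 5, col 4): row 5 already has {2, 3, 4, 5}, so the value is 1.
Cell (3,4): column 4 already has {1, 2, 3, 5} → 4.
For row 1, column 5: row 1 already has {1, 3, 4, 5}; that leaves 2.
For row 3, column 3: row 3 already has {1, 2, 3, 4}; that leaves 5.

m = 2, n = 5, k = 1, y = 4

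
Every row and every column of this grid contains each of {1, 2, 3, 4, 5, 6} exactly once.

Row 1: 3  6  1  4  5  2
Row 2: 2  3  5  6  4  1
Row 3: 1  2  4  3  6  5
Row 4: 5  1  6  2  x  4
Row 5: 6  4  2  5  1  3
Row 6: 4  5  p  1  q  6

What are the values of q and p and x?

q = 2, p = 3, x = 3

For row 4, column 5: row 4 already has {1, 2, 4, 5, 6}; that leaves 3.
For row 6, column 5: column 5 already has {1, 3, 4, 5, 6}; that leaves 2.
At (row 6, col 3): row 6 already has {1, 2, 4, 5, 6}, so the value is 3.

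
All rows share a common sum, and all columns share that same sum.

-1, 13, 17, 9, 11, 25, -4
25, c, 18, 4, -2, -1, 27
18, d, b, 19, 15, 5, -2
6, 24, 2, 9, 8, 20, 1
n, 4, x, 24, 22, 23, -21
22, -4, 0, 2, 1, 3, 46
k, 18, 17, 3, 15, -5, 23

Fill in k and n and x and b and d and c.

Rows 1 and 4 both sum to 70, so that's the common total.
Row 7: 18 + 17 + 3 + 15 − 5 + 23 = 71, so its missing entry is 70 − 71 = -1.
Column 1: -1 + 25 + 18 + 6 + 22 − 1 = 69, so its missing entry is 70 − 69 = 1.
Row 2: 25 + 18 + 4 − 2 − 1 + 27 = 71, so its missing entry is 70 − 71 = -1.
Column 2: 13 − 1 + 24 + 4 − 4 + 18 = 54, so its missing entry is 70 − 54 = 16.
Row 5: 1 + 4 + 24 + 22 + 23 − 21 = 53, so its missing entry is 70 − 53 = 17.
Row 3: 18 + 16 + 19 + 15 + 5 − 2 = 71, so its missing entry is 70 − 71 = -1.

k = -1, n = 1, x = 17, b = -1, d = 16, c = -1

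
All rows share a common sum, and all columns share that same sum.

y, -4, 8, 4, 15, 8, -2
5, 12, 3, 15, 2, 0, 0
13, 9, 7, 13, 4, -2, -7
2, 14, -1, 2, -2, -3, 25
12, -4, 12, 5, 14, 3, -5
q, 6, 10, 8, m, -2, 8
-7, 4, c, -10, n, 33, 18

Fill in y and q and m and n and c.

y = 8, q = 4, m = 3, n = 1, c = -2

Rows 2 and 3 both sum to 37, so that's the common total.
Column 3: 8 + 3 + 7 − 1 + 12 + 10 = 39, so its missing entry is 37 − 39 = -2.
Row 1: -4 + 8 + 4 + 15 + 8 − 2 = 29, so its missing entry is 37 − 29 = 8.
Row 7: -7 + 4 − 2 − 10 + 33 + 18 = 36, so its missing entry is 37 − 36 = 1.
Column 5: 15 + 2 + 4 − 2 + 14 + 1 = 34, so its missing entry is 37 − 34 = 3.
Row 6: 6 + 10 + 8 + 3 − 2 + 8 = 33, so its missing entry is 37 − 33 = 4.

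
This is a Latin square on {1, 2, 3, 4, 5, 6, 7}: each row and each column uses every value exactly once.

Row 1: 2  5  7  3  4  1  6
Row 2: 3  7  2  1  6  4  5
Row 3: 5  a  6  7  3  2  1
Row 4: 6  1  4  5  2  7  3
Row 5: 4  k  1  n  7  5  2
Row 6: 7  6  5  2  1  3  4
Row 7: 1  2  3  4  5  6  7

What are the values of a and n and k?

At (row 3, col 2): row 3 already has {1, 2, 3, 5, 6, 7}, so the value is 4.
Cell (5,2): column 2 already has {1, 2, 4, 5, 6, 7} → 3.
At (row 5, col 4): row 5 already has {1, 2, 3, 4, 5, 7}, so the value is 6.

a = 4, n = 6, k = 3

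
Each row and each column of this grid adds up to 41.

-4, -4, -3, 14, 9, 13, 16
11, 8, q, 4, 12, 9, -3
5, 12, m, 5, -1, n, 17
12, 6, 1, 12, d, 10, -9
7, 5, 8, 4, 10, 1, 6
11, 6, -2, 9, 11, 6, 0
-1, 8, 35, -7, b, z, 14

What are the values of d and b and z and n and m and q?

The known cells in row 2 total 41, leaving 41 − 41 = 0 for the blank.
The known cells in row 4 total 32, leaving 41 − 32 = 9 for the blank.
The known cells in column 5 total 50, leaving 41 − 50 = -9 for the blank.
The known cells in row 7 total 40, leaving 41 − 40 = 1 for the blank.
The known cells in column 3 total 39, leaving 41 − 39 = 2 for the blank.
The known cells in row 3 total 40, leaving 41 − 40 = 1 for the blank.

d = 9, b = -9, z = 1, n = 1, m = 2, q = 0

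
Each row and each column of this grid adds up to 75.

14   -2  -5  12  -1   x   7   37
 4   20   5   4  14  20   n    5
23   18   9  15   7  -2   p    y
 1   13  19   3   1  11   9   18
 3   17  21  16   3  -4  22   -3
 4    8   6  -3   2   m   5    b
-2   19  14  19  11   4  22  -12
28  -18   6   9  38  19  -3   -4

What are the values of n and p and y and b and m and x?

The known cells in row 1 total 62, leaving 75 − 62 = 13 for the blank.
The known cells in column 6 total 61, leaving 75 − 61 = 14 for the blank.
The known cells in row 6 total 36, leaving 75 − 36 = 39 for the blank.
The known cells in column 8 total 80, leaving 75 − 80 = -5 for the blank.
The known cells in row 3 total 65, leaving 75 − 65 = 10 for the blank.
The known cells in row 2 total 72, leaving 75 − 72 = 3 for the blank.

n = 3, p = 10, y = -5, b = 39, m = 14, x = 13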